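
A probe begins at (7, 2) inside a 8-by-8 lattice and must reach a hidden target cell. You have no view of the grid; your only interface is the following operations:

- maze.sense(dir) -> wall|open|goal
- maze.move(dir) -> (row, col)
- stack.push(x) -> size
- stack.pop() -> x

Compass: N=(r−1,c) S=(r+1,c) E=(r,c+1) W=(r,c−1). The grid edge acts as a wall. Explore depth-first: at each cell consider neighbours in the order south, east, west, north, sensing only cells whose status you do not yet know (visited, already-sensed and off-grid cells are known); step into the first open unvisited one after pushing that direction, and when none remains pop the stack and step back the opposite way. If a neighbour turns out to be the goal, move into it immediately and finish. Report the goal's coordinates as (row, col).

Action: maze.sense[east]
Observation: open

Action: stack.push[east]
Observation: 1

Action: maze.move[east]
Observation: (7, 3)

Action: maze.sense[east]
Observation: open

Action: stack.push[east]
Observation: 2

Action: maze.move[east]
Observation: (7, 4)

Action: maze.sense[east]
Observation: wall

Action: maze.sense[north]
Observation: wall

Action: stack.pop[]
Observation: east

Action: maze.move[west]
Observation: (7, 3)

Action: maze.sense[north]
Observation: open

Action: stack.push[north]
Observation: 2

Action: maze.move[north]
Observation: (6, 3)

Action: maze.sense[west]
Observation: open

Action: stack.push[west]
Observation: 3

Action: maze.move[west]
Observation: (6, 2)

Action: maze.sense[west]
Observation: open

Action: stack.push[west]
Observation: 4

Action: maze.move[west]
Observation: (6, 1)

Action: maze.sense[south]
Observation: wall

Action: maze.sense[west]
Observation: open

Action: stack.push[west]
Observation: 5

Action: maze.move[west]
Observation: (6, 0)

Action: maze.sense[south]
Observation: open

Action: stack.push[south]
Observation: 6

Action: maze.move[south]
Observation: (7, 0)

Action: stack.pop[]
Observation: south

Action: maze.move[north]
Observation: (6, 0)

Action: maze.sense[north]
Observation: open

Action: stack.push[north]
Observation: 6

Action: maze.move[north]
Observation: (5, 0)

Action: maze.sense[east]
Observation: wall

Action: maze.sense[north]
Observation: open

Action: stack.push[north]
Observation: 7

Action: maze.move[north]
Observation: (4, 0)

Action: maze.sense[east]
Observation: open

Action: stack.push[east]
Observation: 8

Action: maze.move[east]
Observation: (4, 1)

Action: maze.sense[east]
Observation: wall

Action: maze.sense[north]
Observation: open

Action: stack.push[north]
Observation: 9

Action: maze.move[north]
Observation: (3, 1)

Action: maze.sense[east]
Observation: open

Action: stack.push[east]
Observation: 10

Action: maze.move[east]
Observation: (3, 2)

Action: maze.sense[east]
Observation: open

Action: stack.push[east]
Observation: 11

Action: maze.move[east]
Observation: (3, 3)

Action: maze.sense[south]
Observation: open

Action: stack.push[south]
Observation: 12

Action: maze.move[south]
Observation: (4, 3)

Action: maze.sense[south]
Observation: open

Action: stack.push[south]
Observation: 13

Action: maze.move[south]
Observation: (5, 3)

Action: maze.sense[east]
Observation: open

Action: stack.push[east]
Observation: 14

Action: maze.move[east]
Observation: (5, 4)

Action: maze.sense[east]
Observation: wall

Action: maze.sense[north]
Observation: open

Action: stack.push[north]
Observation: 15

Action: maze.move[north]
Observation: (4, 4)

Action: maze.sense[east]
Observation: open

Action: stack.push[east]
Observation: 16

Action: maze.move[east]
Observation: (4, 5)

Action: maze.sense[east]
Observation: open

Action: stack.push[east]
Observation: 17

Action: maze.move[east]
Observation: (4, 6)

Action: maze.sense[south]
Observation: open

Action: stack.push[south]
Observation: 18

Action: maze.move[south]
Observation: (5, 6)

Action: maze.sense[south]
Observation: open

Action: stack.push[south]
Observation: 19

Action: maze.move[south]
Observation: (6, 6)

Action: maze.sense[south]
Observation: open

Action: stack.push[south]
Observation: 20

Action: maze.move[south]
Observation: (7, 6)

Action: maze.sense[east]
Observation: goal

Action: maze.move[east]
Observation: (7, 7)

Answer: (7, 7)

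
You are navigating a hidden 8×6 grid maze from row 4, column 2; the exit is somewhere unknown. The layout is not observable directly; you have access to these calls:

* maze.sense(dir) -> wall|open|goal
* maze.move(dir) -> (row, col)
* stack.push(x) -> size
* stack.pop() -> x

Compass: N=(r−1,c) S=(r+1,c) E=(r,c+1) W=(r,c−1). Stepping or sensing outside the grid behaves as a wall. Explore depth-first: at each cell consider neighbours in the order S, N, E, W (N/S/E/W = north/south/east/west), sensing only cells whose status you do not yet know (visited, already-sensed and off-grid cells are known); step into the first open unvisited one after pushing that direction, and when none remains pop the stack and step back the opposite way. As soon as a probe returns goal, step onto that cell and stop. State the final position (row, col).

==> sense(dir='south')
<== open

==> push(x='south')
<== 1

==> move(dir='south')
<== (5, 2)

==> sense(dir='south')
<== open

==> push(x='south')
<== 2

==> move(dir='south')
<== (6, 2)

==> sense(dir='south')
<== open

==> push(x='south')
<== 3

==> move(dir='south')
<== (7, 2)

==> sense(dir='east')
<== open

==> push(x='east')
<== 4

==> move(dir='east')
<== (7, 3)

==> sense(dir='north')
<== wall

==> sense(dir='east')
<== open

==> push(x='east')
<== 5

==> move(dir='east')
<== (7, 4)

==> sense(dir='north')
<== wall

==> sense(dir='east')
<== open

==> push(x='east')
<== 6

==> move(dir='east')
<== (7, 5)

==> sense(dir='north')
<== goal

==> move(dir='north')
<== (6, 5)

Answer: (6, 5)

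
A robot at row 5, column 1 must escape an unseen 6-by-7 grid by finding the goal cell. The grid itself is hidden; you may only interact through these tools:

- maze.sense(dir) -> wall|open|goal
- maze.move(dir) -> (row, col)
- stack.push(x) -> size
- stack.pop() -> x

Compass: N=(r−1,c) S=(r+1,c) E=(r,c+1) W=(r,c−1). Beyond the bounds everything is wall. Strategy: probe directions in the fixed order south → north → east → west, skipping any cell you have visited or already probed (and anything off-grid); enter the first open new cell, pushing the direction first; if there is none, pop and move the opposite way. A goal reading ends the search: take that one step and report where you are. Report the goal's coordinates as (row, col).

>>> maze.sense dir='north'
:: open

>>> stack.push x='north'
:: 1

>>> maze.move dir='north'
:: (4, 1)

>>> maze.sense dir='north'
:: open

>>> stack.push x='north'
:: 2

>>> maze.move dir='north'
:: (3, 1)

>>> maze.sense dir='north'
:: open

>>> stack.push x='north'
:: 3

>>> maze.move dir='north'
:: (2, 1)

>>> maze.sense dir='north'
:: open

>>> stack.push x='north'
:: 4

>>> maze.move dir='north'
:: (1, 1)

>>> maze.sense dir='north'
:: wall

>>> maze.sense dir='east'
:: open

>>> stack.push x='east'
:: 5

>>> maze.move dir='east'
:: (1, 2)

>>> maze.sense dir='south'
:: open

>>> stack.push x='south'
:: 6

>>> maze.move dir='south'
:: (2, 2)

>>> maze.sense dir='south'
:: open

>>> stack.push x='south'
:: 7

>>> maze.move dir='south'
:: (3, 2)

>>> maze.sense dir='south'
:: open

>>> stack.push x='south'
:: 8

>>> maze.move dir='south'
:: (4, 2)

>>> maze.sense dir='south'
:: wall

>>> maze.sense dir='east'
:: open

>>> stack.push x='east'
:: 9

>>> maze.move dir='east'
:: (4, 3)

>>> maze.sense dir='south'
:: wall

>>> maze.sense dir='north'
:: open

>>> stack.push x='north'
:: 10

>>> maze.move dir='north'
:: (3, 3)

>>> maze.sense dir='north'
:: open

>>> stack.push x='north'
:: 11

>>> maze.move dir='north'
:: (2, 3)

>>> maze.sense dir='north'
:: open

>>> stack.push x='north'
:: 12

>>> maze.move dir='north'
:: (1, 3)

>>> maze.sense dir='north'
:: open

>>> stack.push x='north'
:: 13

>>> maze.move dir='north'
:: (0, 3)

>>> maze.sense dir='east'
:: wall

>>> maze.sense dir='west'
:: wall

>>> stack.pop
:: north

>>> maze.move dir='south'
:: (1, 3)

>>> maze.sense dir='east'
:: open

>>> stack.push x='east'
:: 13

>>> maze.move dir='east'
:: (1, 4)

>>> maze.sense dir='south'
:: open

>>> stack.push x='south'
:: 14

>>> maze.move dir='south'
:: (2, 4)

>>> maze.sense dir='south'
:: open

>>> stack.push x='south'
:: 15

>>> maze.move dir='south'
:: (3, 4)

>>> maze.sense dir='south'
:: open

>>> stack.push x='south'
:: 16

>>> maze.move dir='south'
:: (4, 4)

>>> maze.sense dir='south'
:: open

>>> stack.push x='south'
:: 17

>>> maze.move dir='south'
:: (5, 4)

>>> maze.sense dir='east'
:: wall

>>> stack.pop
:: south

>>> maze.move dir='north'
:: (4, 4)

>>> maze.sense dir='east'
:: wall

>>> stack.pop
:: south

>>> maze.move dir='north'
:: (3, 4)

>>> maze.sense dir='east'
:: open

>>> stack.push x='east'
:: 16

>>> maze.move dir='east'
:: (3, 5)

>>> maze.sense dir='north'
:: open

>>> stack.push x='north'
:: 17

>>> maze.move dir='north'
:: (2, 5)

>>> maze.sense dir='north'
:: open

>>> stack.push x='north'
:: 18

>>> maze.move dir='north'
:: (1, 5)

>>> maze.sense dir='north'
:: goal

>>> maze.move dir='north'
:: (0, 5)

Answer: (0, 5)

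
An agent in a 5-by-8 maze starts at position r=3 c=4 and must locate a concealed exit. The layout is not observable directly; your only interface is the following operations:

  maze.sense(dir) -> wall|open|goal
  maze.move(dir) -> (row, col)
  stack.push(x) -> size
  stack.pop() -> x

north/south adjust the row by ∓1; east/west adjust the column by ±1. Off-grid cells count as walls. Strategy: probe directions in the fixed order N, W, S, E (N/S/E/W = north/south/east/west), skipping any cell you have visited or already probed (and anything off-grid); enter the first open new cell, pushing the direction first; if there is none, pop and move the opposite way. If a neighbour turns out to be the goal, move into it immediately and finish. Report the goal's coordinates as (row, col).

>>> maze.sense dir→north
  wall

>>> maze.sense dir→west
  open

>>> stack.push x→west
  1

>>> maze.move dir→west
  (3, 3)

>>> maze.sense dir→north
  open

>>> stack.push x→north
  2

>>> maze.move dir→north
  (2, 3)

>>> maze.sense dir→north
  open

>>> stack.push x→north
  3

>>> maze.move dir→north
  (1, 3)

>>> maze.sense dir→north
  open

>>> stack.push x→north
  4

>>> maze.move dir→north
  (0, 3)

>>> maze.sense dir→west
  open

>>> stack.push x→west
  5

>>> maze.move dir→west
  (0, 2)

>>> maze.sense dir→west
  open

>>> stack.push x→west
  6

>>> maze.move dir→west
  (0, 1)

>>> maze.sense dir→west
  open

>>> stack.push x→west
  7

>>> maze.move dir→west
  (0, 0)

>>> maze.sense dir→south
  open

>>> stack.push x→south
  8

>>> maze.move dir→south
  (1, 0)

>>> maze.sense dir→south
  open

>>> stack.push x→south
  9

>>> maze.move dir→south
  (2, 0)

>>> maze.sense dir→south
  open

>>> stack.push x→south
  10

>>> maze.move dir→south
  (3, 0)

>>> maze.sense dir→south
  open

>>> stack.push x→south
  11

>>> maze.move dir→south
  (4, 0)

>>> maze.sense dir→east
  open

>>> stack.push x→east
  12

>>> maze.move dir→east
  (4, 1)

>>> maze.sense dir→north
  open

>>> stack.push x→north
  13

>>> maze.move dir→north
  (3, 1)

>>> maze.sense dir→north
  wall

>>> maze.sense dir→east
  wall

>>> stack.pop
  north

>>> maze.move dir→south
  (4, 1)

>>> maze.sense dir→east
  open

>>> stack.push x→east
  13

>>> maze.move dir→east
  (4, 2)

>>> maze.sense dir→east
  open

>>> stack.push x→east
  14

>>> maze.move dir→east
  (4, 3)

>>> maze.sense dir→east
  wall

>>> stack.pop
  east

>>> maze.move dir→west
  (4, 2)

>>> stack.pop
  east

>>> maze.move dir→west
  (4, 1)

>>> stack.pop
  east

>>> maze.move dir→west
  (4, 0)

>>> stack.pop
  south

>>> maze.move dir→north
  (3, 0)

>>> stack.pop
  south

>>> maze.move dir→north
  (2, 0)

>>> stack.pop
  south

>>> maze.move dir→north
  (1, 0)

>>> maze.sense dir→east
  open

>>> stack.push x→east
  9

>>> maze.move dir→east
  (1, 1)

>>> maze.sense dir→east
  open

>>> stack.push x→east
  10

>>> maze.move dir→east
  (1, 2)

>>> maze.sense dir→south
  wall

>>> stack.pop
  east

>>> maze.move dir→west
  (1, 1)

>>> stack.pop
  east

>>> maze.move dir→west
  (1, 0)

>>> stack.pop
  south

>>> maze.move dir→north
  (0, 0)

>>> stack.pop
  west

>>> maze.move dir→east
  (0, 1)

>>> stack.pop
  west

>>> maze.move dir→east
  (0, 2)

>>> stack.pop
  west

>>> maze.move dir→east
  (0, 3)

>>> maze.sense dir→east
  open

>>> stack.push x→east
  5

>>> maze.move dir→east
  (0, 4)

>>> maze.sense dir→south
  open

>>> stack.push x→south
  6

>>> maze.move dir→south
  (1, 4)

>>> maze.sense dir→east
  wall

>>> stack.pop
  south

>>> maze.move dir→north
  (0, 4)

>>> maze.sense dir→east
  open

>>> stack.push x→east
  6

>>> maze.move dir→east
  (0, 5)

>>> maze.sense dir→east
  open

>>> stack.push x→east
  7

>>> maze.move dir→east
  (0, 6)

>>> maze.sense dir→south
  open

>>> stack.push x→south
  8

>>> maze.move dir→south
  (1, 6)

>>> maze.sense dir→south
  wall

>>> maze.sense dir→east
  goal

>>> maze.move dir→east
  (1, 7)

Answer: (1, 7)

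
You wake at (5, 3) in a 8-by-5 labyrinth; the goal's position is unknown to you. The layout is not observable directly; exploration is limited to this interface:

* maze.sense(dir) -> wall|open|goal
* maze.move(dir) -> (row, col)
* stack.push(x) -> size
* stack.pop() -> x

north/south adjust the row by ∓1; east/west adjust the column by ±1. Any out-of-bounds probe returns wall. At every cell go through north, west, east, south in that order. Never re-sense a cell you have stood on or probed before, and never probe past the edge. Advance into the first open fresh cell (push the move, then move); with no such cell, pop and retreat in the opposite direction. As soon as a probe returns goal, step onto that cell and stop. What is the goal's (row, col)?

I try sense passing north, yielding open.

I call push passing north, : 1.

I invoke move passing north, yielding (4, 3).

Now I run sense passing north, yielding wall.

I invoke sense passing west, and observe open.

Next I call push passing west, → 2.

Invoking move passing west, which returns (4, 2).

Using sense passing north, yielding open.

Next I call push passing north, → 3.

Then move passing north, which returns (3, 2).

I call sense passing north, yielding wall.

I call sense passing west, which returns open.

I try push passing west, giving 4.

I use move passing west, — result: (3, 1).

Next I call sense passing north, and observe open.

Calling push passing north, : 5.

Invoking move passing north, and get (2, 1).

Next I call sense passing north, and get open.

Now I run push passing north, giving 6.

Now I run move passing north, and observe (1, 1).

Invoking sense passing north, giving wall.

I call sense passing west, : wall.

Then sense passing east, which returns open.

Next I call push passing east, : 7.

Invoking move passing east, which returns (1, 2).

Invoking sense passing north, — result: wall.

I use sense passing east, which returns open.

Calling push passing east, which returns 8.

Calling move passing east, giving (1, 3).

I run sense passing north, : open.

Then push passing north, which returns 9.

Using move passing north, and get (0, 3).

I invoke sense passing east, : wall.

I run pop, → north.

Calling move passing south, and see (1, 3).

I invoke sense passing east, — result: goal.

Calling move passing east, which returns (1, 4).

Answer: (1, 4)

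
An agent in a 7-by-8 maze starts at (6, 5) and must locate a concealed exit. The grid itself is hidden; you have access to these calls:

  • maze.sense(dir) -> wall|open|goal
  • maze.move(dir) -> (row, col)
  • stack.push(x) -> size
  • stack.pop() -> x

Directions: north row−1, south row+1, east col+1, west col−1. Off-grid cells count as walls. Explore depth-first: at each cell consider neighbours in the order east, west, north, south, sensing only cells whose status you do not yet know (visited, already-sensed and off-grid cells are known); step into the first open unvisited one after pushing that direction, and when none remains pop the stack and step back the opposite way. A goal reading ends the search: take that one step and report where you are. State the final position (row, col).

% sense dir→east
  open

% push x→east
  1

% move dir→east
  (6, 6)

% sense dir→east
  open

% push x→east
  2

% move dir→east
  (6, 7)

% sense dir→north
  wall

% pop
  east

% move dir→west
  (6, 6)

% sense dir→north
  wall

% pop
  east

% move dir→west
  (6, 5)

% sense dir→west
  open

% push x→west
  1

% move dir→west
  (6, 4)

% sense dir→west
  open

% push x→west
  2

% move dir→west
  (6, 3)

% sense dir→west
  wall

% sense dir→north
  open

% push x→north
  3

% move dir→north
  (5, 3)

% sense dir→east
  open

% push x→east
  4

% move dir→east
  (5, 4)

% sense dir→east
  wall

% sense dir→north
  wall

% pop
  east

% move dir→west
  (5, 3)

% sense dir→west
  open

% push x→west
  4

% move dir→west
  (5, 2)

% sense dir→west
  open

% push x→west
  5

% move dir→west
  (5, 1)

% sense dir→west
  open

% push x→west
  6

% move dir→west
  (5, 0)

% sense dir→north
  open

% push x→north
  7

% move dir→north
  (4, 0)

% sense dir→east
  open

% push x→east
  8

% move dir→east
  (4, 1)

% sense dir→east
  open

% push x→east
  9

% move dir→east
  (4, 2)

% sense dir→east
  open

% push x→east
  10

% move dir→east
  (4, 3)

% sense dir→north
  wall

% pop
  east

% move dir→west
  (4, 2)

% sense dir→north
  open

% push x→north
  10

% move dir→north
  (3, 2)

% sense dir→west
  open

% push x→west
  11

% move dir→west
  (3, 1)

% sense dir→west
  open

% push x→west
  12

% move dir→west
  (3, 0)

% sense dir→north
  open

% push x→north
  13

% move dir→north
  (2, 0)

% sense dir→east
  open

% push x→east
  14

% move dir→east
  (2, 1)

% sense dir→east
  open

% push x→east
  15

% move dir→east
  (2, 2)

% sense dir→east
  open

% push x→east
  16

% move dir→east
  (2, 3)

% sense dir→east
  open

% push x→east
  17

% move dir→east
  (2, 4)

% sense dir→east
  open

% push x→east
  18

% move dir→east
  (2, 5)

% sense dir→east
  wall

% sense dir→north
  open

% push x→north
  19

% move dir→north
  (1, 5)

% sense dir→east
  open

% push x→east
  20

% move dir→east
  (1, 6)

% sense dir→east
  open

% push x→east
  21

% move dir→east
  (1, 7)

% sense dir→north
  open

% push x→north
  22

% move dir→north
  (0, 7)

% sense dir→west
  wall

% pop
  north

% move dir→south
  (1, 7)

% sense dir→south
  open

% push x→south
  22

% move dir→south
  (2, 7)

% sense dir→south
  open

% push x→south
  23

% move dir→south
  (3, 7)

% sense dir→west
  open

% push x→west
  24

% move dir→west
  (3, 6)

% sense dir→west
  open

% push x→west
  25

% move dir→west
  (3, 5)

% sense dir→west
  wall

% sense dir→south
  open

% push x→south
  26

% move dir→south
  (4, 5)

% sense dir→east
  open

% push x→east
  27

% move dir→east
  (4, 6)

% sense dir→east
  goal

% move dir→east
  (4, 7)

Answer: (4, 7)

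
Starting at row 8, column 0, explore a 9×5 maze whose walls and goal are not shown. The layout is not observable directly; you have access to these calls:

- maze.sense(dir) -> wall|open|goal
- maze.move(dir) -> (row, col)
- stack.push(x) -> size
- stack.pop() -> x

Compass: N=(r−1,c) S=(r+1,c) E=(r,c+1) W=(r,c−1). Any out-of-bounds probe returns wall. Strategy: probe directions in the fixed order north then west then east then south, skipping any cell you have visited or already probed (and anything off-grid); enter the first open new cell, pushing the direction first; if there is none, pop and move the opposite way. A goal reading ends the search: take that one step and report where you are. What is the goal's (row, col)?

% maze.sense dir=north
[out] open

% stack.push x=north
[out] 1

% maze.move dir=north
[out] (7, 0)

% maze.sense dir=north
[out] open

% stack.push x=north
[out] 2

% maze.move dir=north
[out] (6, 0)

% maze.sense dir=north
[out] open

% stack.push x=north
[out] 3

% maze.move dir=north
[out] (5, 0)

% maze.sense dir=north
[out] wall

% maze.sense dir=east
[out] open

% stack.push x=east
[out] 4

% maze.move dir=east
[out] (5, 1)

% maze.sense dir=north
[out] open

% stack.push x=north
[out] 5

% maze.move dir=north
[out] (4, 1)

% maze.sense dir=north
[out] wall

% maze.sense dir=east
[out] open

% stack.push x=east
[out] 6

% maze.move dir=east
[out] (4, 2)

% maze.sense dir=north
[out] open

% stack.push x=north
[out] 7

% maze.move dir=north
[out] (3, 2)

% maze.sense dir=north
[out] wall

% maze.sense dir=east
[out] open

% stack.push x=east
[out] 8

% maze.move dir=east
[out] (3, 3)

% maze.sense dir=north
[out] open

% stack.push x=north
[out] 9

% maze.move dir=north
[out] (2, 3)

% maze.sense dir=north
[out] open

% stack.push x=north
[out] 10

% maze.move dir=north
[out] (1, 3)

% maze.sense dir=north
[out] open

% stack.push x=north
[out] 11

% maze.move dir=north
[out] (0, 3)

% maze.sense dir=west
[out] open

% stack.push x=west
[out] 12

% maze.move dir=west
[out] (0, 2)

% maze.sense dir=west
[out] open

% stack.push x=west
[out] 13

% maze.move dir=west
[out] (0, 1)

% maze.sense dir=west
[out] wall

% maze.sense dir=south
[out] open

% stack.push x=south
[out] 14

% maze.move dir=south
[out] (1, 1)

% maze.sense dir=west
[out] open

% stack.push x=west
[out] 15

% maze.move dir=west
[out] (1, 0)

% maze.sense dir=south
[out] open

% stack.push x=south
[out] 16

% maze.move dir=south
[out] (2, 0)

% maze.sense dir=east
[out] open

% stack.push x=east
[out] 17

% maze.move dir=east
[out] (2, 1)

% stack.pop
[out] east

% maze.move dir=west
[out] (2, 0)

% maze.sense dir=south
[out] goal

% maze.move dir=south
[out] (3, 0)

Answer: (3, 0)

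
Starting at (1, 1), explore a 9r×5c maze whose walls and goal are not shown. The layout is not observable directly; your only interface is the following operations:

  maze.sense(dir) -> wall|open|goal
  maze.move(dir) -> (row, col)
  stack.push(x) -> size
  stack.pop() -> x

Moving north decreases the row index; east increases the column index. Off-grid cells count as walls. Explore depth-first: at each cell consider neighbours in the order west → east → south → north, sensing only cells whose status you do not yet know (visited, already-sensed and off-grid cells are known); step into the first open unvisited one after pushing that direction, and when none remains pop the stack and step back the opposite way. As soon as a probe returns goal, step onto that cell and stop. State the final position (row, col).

# maze.sense(west) : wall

# maze.sense(east) : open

# stack.push(east) : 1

# maze.move(east) : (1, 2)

# maze.sense(east) : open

# stack.push(east) : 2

# maze.move(east) : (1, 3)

# maze.sense(east) : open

# stack.push(east) : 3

# maze.move(east) : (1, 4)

# maze.sense(south) : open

# stack.push(south) : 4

# maze.move(south) : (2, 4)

# maze.sense(west) : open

# stack.push(west) : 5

# maze.move(west) : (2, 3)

# maze.sense(west) : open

# stack.push(west) : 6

# maze.move(west) : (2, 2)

# maze.sense(west) : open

# stack.push(west) : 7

# maze.move(west) : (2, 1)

# maze.sense(west) : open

# stack.push(west) : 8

# maze.move(west) : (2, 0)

# maze.sense(south) : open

# stack.push(south) : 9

# maze.move(south) : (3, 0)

# maze.sense(east) : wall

# maze.sense(south) : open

# stack.push(south) : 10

# maze.move(south) : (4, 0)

# maze.sense(east) : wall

# maze.sense(south) : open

# stack.push(south) : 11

# maze.move(south) : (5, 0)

# maze.sense(east) : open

# stack.push(east) : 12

# maze.move(east) : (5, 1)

# maze.sense(east) : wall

# maze.sense(south) : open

# stack.push(south) : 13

# maze.move(south) : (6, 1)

# maze.sense(west) : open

# stack.push(west) : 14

# maze.move(west) : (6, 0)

# maze.sense(south) : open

# stack.push(south) : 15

# maze.move(south) : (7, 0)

# maze.sense(east) : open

# stack.push(east) : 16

# maze.move(east) : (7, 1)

# maze.sense(east) : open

# stack.push(east) : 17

# maze.move(east) : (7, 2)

# maze.sense(east) : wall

# maze.sense(south) : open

# stack.push(south) : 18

# maze.move(south) : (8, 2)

# maze.sense(west) : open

# stack.push(west) : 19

# maze.move(west) : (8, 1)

# maze.sense(west) : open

# stack.push(west) : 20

# maze.move(west) : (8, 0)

# stack.pop() : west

# maze.move(east) : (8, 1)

# stack.pop() : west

# maze.move(east) : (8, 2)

# maze.sense(east) : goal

# maze.move(east) : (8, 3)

Answer: (8, 3)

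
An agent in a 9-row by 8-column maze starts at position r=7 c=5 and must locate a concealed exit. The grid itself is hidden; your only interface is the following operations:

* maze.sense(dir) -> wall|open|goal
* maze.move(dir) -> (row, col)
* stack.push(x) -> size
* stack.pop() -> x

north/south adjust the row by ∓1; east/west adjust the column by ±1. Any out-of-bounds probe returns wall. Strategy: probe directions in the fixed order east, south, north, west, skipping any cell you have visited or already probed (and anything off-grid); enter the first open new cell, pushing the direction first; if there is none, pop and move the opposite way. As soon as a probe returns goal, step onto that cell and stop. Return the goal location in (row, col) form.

CALL maze.sense[dir: east]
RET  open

CALL stack.push[x: east]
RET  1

CALL maze.move[dir: east]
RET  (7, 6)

CALL maze.sense[dir: east]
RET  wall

CALL maze.sense[dir: south]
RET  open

CALL stack.push[x: south]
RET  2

CALL maze.move[dir: south]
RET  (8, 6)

CALL maze.sense[dir: east]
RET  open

CALL stack.push[x: east]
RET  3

CALL maze.move[dir: east]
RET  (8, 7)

CALL stack.pop[]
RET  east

CALL maze.move[dir: west]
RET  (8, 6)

CALL maze.sense[dir: west]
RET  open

CALL stack.push[x: west]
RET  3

CALL maze.move[dir: west]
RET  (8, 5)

CALL maze.sense[dir: west]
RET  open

CALL stack.push[x: west]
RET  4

CALL maze.move[dir: west]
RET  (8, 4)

CALL maze.sense[dir: north]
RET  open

CALL stack.push[x: north]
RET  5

CALL maze.move[dir: north]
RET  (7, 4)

CALL maze.sense[dir: north]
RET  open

CALL stack.push[x: north]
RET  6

CALL maze.move[dir: north]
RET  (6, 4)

CALL maze.sense[dir: east]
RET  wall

CALL maze.sense[dir: north]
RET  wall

CALL maze.sense[dir: west]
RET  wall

CALL stack.pop[]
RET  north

CALL maze.move[dir: south]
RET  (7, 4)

CALL maze.sense[dir: west]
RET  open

CALL stack.push[x: west]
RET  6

CALL maze.move[dir: west]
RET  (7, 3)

CALL maze.sense[dir: south]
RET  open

CALL stack.push[x: south]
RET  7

CALL maze.move[dir: south]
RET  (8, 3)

CALL maze.sense[dir: west]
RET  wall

CALL stack.pop[]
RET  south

CALL maze.move[dir: north]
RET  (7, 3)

CALL maze.sense[dir: west]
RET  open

CALL stack.push[x: west]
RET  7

CALL maze.move[dir: west]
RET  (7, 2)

CALL maze.sense[dir: north]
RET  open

CALL stack.push[x: north]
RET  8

CALL maze.move[dir: north]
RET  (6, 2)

CALL maze.sense[dir: north]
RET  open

CALL stack.push[x: north]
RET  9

CALL maze.move[dir: north]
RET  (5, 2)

CALL maze.sense[dir: east]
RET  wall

CALL maze.sense[dir: north]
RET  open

CALL stack.push[x: north]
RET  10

CALL maze.move[dir: north]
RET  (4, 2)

CALL maze.sense[dir: east]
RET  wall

CALL maze.sense[dir: north]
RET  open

CALL stack.push[x: north]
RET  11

CALL maze.move[dir: north]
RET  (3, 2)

CALL maze.sense[dir: east]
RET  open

CALL stack.push[x: east]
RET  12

CALL maze.move[dir: east]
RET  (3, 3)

CALL maze.sense[dir: east]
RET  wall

CALL maze.sense[dir: north]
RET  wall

CALL stack.pop[]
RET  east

CALL maze.move[dir: west]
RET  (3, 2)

CALL maze.sense[dir: north]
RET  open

CALL stack.push[x: north]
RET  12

CALL maze.move[dir: north]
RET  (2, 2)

CALL maze.sense[dir: north]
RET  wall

CALL maze.sense[dir: west]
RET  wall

CALL stack.pop[]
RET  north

CALL maze.move[dir: south]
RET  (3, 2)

CALL maze.sense[dir: west]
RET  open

CALL stack.push[x: west]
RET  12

CALL maze.move[dir: west]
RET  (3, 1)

CALL maze.sense[dir: south]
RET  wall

CALL maze.sense[dir: west]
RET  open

CALL stack.push[x: west]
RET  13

CALL maze.move[dir: west]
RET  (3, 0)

CALL maze.sense[dir: south]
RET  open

CALL stack.push[x: south]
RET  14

CALL maze.move[dir: south]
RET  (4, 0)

CALL maze.sense[dir: south]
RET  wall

CALL stack.pop[]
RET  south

CALL maze.move[dir: north]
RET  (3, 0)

CALL maze.sense[dir: north]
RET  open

CALL stack.push[x: north]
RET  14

CALL maze.move[dir: north]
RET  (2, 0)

CALL maze.sense[dir: north]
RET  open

CALL stack.push[x: north]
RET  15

CALL maze.move[dir: north]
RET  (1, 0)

CALL maze.sense[dir: east]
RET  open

CALL stack.push[x: east]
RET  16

CALL maze.move[dir: east]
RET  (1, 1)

CALL maze.sense[dir: north]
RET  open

CALL stack.push[x: north]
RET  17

CALL maze.move[dir: north]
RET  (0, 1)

CALL maze.sense[dir: east]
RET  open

CALL stack.push[x: east]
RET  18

CALL maze.move[dir: east]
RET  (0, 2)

CALL maze.sense[dir: east]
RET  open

CALL stack.push[x: east]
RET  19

CALL maze.move[dir: east]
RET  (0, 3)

CALL maze.sense[dir: east]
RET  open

CALL stack.push[x: east]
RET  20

CALL maze.move[dir: east]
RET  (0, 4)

CALL maze.sense[dir: east]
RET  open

CALL stack.push[x: east]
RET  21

CALL maze.move[dir: east]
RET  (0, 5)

CALL maze.sense[dir: east]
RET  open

CALL stack.push[x: east]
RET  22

CALL maze.move[dir: east]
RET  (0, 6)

CALL maze.sense[dir: east]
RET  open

CALL stack.push[x: east]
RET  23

CALL maze.move[dir: east]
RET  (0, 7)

CALL maze.sense[dir: south]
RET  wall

CALL stack.pop[]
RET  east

CALL maze.move[dir: west]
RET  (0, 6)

CALL maze.sense[dir: south]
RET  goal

CALL maze.move[dir: south]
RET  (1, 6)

Answer: (1, 6)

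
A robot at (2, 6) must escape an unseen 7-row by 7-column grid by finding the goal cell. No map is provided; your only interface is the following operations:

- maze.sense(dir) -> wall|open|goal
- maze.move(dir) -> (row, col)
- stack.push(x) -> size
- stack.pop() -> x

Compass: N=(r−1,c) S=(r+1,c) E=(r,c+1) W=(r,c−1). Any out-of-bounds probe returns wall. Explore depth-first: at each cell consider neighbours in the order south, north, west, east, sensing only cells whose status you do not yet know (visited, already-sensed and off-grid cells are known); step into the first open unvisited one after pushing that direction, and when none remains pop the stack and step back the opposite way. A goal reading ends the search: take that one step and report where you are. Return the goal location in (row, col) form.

==> sense(south)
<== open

==> push(south)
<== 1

==> move(south)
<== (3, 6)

==> sense(south)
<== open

==> push(south)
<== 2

==> move(south)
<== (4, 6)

==> sense(south)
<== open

==> push(south)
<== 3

==> move(south)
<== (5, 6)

==> sense(south)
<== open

==> push(south)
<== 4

==> move(south)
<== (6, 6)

==> sense(west)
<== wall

==> pop()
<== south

==> move(north)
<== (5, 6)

==> sense(west)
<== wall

==> pop()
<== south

==> move(north)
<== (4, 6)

==> sense(west)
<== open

==> push(west)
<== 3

==> move(west)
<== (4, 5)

==> sense(north)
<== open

==> push(north)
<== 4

==> move(north)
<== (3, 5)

==> sense(north)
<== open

==> push(north)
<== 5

==> move(north)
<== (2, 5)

==> sense(north)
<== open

==> push(north)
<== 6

==> move(north)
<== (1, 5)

==> sense(north)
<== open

==> push(north)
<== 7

==> move(north)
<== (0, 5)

==> sense(west)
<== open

==> push(west)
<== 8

==> move(west)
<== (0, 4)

==> sense(south)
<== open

==> push(south)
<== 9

==> move(south)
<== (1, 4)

==> sense(south)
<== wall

==> sense(west)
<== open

==> push(west)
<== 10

==> move(west)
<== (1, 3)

==> sense(south)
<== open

==> push(south)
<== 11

==> move(south)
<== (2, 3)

==> sense(south)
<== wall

==> sense(west)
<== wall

==> pop()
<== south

==> move(north)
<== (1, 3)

==> sense(north)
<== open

==> push(north)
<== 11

==> move(north)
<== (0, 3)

==> sense(west)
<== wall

==> pop()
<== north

==> move(south)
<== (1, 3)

==> sense(west)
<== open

==> push(west)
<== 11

==> move(west)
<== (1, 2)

==> sense(west)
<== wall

==> pop()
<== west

==> move(east)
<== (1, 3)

==> pop()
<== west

==> move(east)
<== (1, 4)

==> pop()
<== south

==> move(north)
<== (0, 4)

==> pop()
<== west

==> move(east)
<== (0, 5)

==> sense(east)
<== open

==> push(east)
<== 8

==> move(east)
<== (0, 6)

==> sense(south)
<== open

==> push(south)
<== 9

==> move(south)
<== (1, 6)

==> pop()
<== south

==> move(north)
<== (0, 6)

==> pop()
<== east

==> move(west)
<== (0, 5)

==> pop()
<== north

==> move(south)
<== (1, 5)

==> pop()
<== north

==> move(south)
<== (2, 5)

==> pop()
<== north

==> move(south)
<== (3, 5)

==> sense(west)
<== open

==> push(west)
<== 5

==> move(west)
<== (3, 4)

==> sense(south)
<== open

==> push(south)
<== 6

==> move(south)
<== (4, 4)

==> sense(south)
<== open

==> push(south)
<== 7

==> move(south)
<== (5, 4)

==> sense(south)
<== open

==> push(south)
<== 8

==> move(south)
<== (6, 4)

==> sense(west)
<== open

==> push(west)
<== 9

==> move(west)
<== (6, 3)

==> sense(north)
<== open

==> push(north)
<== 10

==> move(north)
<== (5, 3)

==> sense(north)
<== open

==> push(north)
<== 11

==> move(north)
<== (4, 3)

==> sense(west)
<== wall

==> pop()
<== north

==> move(south)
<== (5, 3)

==> sense(west)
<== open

==> push(west)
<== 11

==> move(west)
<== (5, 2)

==> sense(south)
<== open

==> push(south)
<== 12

==> move(south)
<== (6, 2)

==> sense(west)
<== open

==> push(west)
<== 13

==> move(west)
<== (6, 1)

==> sense(north)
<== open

==> push(north)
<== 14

==> move(north)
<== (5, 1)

==> sense(north)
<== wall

==> sense(west)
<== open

==> push(west)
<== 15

==> move(west)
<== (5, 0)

==> sense(south)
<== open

==> push(south)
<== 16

==> move(south)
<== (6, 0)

==> pop()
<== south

==> move(north)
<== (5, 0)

==> sense(north)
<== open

==> push(north)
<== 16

==> move(north)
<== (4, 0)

==> sense(north)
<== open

==> push(north)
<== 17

==> move(north)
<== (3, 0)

==> sense(north)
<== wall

==> sense(east)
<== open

==> push(east)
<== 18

==> move(east)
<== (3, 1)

==> sense(north)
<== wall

==> sense(east)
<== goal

==> move(east)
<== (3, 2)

Answer: (3, 2)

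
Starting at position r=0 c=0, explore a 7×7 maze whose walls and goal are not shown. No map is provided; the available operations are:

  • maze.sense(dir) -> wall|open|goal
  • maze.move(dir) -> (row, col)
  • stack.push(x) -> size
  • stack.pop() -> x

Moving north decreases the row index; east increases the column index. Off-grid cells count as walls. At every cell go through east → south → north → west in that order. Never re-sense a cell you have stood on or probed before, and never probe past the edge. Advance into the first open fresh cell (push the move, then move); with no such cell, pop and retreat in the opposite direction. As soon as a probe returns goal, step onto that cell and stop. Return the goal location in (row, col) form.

// 1. sense(dir: east) == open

// 2. push(x: east) == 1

// 3. move(dir: east) == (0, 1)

// 4. sense(dir: east) == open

// 5. push(x: east) == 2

// 6. move(dir: east) == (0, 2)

// 7. sense(dir: east) == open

// 8. push(x: east) == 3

// 9. move(dir: east) == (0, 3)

// 10. sense(dir: east) == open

// 11. push(x: east) == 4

// 12. move(dir: east) == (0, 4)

// 13. sense(dir: east) == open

// 14. push(x: east) == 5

// 15. move(dir: east) == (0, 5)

// 16. sense(dir: east) == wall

// 17. sense(dir: south) == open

// 18. push(x: south) == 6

// 19. move(dir: south) == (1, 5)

// 20. sense(dir: east) == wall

// 21. sense(dir: south) == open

// 22. push(x: south) == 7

// 23. move(dir: south) == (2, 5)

// 24. sense(dir: east) == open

// 25. push(x: east) == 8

// 26. move(dir: east) == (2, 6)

// 27. sense(dir: south) == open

// 28. push(x: south) == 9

// 29. move(dir: south) == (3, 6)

// 30. sense(dir: south) == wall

// 31. sense(dir: west) == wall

// 32. pop() == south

// 33. move(dir: north) == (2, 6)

// 34. pop() == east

// 35. move(dir: west) == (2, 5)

// 36. sense(dir: west) == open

// 37. push(x: west) == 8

// 38. move(dir: west) == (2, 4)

// 39. sense(dir: south) == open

// 40. push(x: south) == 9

// 41. move(dir: south) == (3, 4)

// 42. sense(dir: south) == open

// 43. push(x: south) == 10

// 44. move(dir: south) == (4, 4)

// 45. sense(dir: east) == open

// 46. push(x: east) == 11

// 47. move(dir: east) == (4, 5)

// 48. sense(dir: south) == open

// 49. push(x: south) == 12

// 50. move(dir: south) == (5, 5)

// 51. sense(dir: east) == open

// 52. push(x: east) == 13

// 53. move(dir: east) == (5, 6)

// 54. sense(dir: south) == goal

// 55. move(dir: south) == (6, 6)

Answer: (6, 6)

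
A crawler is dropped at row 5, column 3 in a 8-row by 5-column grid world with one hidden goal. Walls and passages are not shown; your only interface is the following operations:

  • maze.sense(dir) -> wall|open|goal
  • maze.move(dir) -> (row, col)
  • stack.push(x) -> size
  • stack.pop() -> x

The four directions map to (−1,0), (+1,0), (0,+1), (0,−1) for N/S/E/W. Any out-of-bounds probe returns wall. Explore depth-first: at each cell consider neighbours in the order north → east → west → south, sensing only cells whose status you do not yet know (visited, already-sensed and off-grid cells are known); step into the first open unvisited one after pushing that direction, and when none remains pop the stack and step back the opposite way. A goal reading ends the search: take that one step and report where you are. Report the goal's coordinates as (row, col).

Calling sense with dir: north, and observe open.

I try push with x: north, : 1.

I try move with dir: north, : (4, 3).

I invoke sense with dir: north, → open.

Using push with x: north, → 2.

I try move with dir: north, giving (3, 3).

Using sense with dir: north, and observe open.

I invoke push with x: north, — result: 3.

Using move with dir: north, → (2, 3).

I try sense with dir: north, and observe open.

I invoke push with x: north, which returns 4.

Using move with dir: north, → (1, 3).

I run sense with dir: north, → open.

I run push with x: north, yielding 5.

I try move with dir: north, and see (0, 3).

I run sense with dir: east, — result: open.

Using push with x: east, — result: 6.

Then move with dir: east, and get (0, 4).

Calling sense with dir: south, giving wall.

Then pop(), → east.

I call move with dir: west, — result: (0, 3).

Using sense with dir: west, — result: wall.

I try pop(), and see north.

I run move with dir: south, which returns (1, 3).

Using sense with dir: west, and see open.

I run push with x: west, giving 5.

Using move with dir: west, and get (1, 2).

Now I run sense with dir: west, and get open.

I try push with x: west, → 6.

Now I run move with dir: west, and get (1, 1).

Next I call sense with dir: north, and observe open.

Calling push with x: north, → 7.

Using move with dir: north, → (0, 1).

I invoke sense with dir: west, : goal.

I invoke move with dir: west, and see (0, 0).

Answer: (0, 0)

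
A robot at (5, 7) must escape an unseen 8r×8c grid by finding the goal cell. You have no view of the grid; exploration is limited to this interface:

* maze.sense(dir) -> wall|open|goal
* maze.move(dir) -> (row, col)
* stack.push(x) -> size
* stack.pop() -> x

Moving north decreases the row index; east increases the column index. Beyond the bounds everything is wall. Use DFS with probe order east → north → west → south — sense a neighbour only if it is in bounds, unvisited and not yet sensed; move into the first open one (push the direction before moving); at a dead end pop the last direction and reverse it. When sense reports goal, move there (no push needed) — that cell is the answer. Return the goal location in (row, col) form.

Using sense(dir→north), giving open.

Calling push(x→north), and get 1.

I try move(dir→north), yielding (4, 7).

Calling sense(dir→north), which returns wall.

Now I run sense(dir→west), which returns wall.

Using pop, → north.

Now I run move(dir→south), giving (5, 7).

I use sense(dir→west), : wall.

I call sense(dir→south), — result: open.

Now I run push(x→south), : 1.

I invoke move(dir→south), and see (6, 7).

Invoking sense(dir→west), yielding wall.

Next I call sense(dir→south), and get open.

I call push(x→south), — result: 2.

Next I call move(dir→south), which returns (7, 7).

I run sense(dir→west), — result: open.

Calling push(x→west), and observe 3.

Next I call move(dir→west), — result: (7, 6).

I invoke sense(dir→west), and observe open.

I invoke push(x→west), giving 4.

Using move(dir→west), which returns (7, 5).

Using sense(dir→north), and get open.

Then push(x→north), giving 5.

Using move(dir→north), yielding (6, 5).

I run sense(dir→north), and observe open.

Invoking push(x→north), : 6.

Then move(dir→north), and observe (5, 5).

I run sense(dir→north), → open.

Invoking push(x→north), and observe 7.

Then move(dir→north), which returns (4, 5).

I use sense(dir→north), and get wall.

Now I run sense(dir→west), giving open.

Then push(x→west), → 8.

I run move(dir→west), and get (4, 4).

Invoking sense(dir→north), and get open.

Invoking push(x→north), → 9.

Invoking move(dir→north), and observe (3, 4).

I use sense(dir→north), — result: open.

Then push(x→north), — result: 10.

Invoking move(dir→north), → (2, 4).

I use sense(dir→east), : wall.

I invoke sense(dir→north), which returns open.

Calling push(x→north), giving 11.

I call move(dir→north), yielding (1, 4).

I run sense(dir→east), giving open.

Invoking push(x→east), and observe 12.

I invoke move(dir→east), and observe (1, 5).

Using sense(dir→east), giving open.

I try push(x→east), and get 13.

Now I run move(dir→east), yielding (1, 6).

Then sense(dir→east), yielding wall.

I invoke sense(dir→north), yielding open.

I run push(x→north), and see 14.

Then move(dir→north), giving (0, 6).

Then sense(dir→east), — result: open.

I try push(x→east), giving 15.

I invoke move(dir→east), — result: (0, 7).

I use pop(), → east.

I run move(dir→west), giving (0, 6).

I run sense(dir→west), → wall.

Using pop(), — result: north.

I use move(dir→south), and get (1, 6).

I use sense(dir→south), — result: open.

Next I call push(x→south), giving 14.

I run move(dir→south), which returns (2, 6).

I invoke sense(dir→east), : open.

Using push(x→east), and observe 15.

Then move(dir→east), yielding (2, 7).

I invoke pop(), giving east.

Then move(dir→west), — result: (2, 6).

I invoke sense(dir→south), — result: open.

Next I call push(x→south), and get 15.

Calling move(dir→south), which returns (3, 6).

I call pop, and get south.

I try move(dir→north), and get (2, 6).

I invoke pop(), giving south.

I try move(dir→north), giving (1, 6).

Invoking pop, giving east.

Next I call move(dir→west), — result: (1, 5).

I invoke pop, which returns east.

Invoking move(dir→west), and see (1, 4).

Now I run sense(dir→north), giving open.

Invoking push(x→north), and get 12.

Calling move(dir→north), : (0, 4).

I invoke sense(dir→west), — result: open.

Calling push(x→west), and observe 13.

Invoking move(dir→west), → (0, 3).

Invoking sense(dir→west), — result: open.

I invoke push(x→west), which returns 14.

Then move(dir→west), and see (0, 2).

Invoking sense(dir→west), giving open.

I use push(x→west), : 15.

Invoking move(dir→west), → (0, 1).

Then sense(dir→west), — result: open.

Invoking push(x→west), yielding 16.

Invoking move(dir→west), giving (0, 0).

I run sense(dir→south), : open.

Now I run push(x→south), which returns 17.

I use move(dir→south), which returns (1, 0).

Using sense(dir→east), — result: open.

Invoking push(x→east), — result: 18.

Using move(dir→east), and get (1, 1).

Using sense(dir→east), and observe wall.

I call sense(dir→south), : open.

Invoking push(x→south), — result: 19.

Now I run move(dir→south), — result: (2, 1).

I invoke sense(dir→east), giving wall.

Then sense(dir→west), and see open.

Next I call push(x→west), and get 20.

I use move(dir→west), → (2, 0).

Calling sense(dir→south), → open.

I call push(x→south), — result: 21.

Using move(dir→south), and observe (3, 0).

I invoke sense(dir→east), → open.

Then push(x→east), : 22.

Next I call move(dir→east), — result: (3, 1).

I run sense(dir→east), and see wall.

I call sense(dir→south), and observe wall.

Now I run pop(), yielding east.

Calling move(dir→west), and observe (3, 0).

Using sense(dir→south), : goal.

Then move(dir→south), yielding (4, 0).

Answer: (4, 0)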